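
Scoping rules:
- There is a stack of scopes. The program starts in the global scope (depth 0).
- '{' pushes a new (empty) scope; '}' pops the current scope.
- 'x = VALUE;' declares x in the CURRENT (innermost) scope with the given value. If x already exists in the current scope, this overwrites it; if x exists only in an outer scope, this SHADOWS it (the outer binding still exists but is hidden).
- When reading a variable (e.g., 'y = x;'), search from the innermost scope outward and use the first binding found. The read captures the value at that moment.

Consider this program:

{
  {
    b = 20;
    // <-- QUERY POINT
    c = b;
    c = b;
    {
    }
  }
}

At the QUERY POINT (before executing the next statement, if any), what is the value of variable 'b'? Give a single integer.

Step 1: enter scope (depth=1)
Step 2: enter scope (depth=2)
Step 3: declare b=20 at depth 2
Visible at query point: b=20

Answer: 20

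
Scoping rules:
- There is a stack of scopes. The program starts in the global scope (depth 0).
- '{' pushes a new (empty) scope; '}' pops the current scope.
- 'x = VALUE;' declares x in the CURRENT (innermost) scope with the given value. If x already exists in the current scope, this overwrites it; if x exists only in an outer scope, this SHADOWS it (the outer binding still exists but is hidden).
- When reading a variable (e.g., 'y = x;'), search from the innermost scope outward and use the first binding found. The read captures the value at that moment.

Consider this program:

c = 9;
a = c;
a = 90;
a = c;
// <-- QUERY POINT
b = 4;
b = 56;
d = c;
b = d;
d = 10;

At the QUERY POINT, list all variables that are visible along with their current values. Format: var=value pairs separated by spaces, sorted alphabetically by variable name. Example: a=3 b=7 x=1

Step 1: declare c=9 at depth 0
Step 2: declare a=(read c)=9 at depth 0
Step 3: declare a=90 at depth 0
Step 4: declare a=(read c)=9 at depth 0
Visible at query point: a=9 c=9

Answer: a=9 c=9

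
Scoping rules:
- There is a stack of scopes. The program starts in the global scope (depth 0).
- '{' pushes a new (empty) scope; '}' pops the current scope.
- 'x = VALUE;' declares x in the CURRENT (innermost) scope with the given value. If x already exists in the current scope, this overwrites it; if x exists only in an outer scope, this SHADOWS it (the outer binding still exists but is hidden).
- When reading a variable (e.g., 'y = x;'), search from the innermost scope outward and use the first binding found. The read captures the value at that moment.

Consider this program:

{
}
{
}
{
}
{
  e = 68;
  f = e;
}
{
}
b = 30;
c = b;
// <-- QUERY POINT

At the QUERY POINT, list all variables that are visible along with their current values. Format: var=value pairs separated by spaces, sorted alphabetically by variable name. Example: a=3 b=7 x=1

Step 1: enter scope (depth=1)
Step 2: exit scope (depth=0)
Step 3: enter scope (depth=1)
Step 4: exit scope (depth=0)
Step 5: enter scope (depth=1)
Step 6: exit scope (depth=0)
Step 7: enter scope (depth=1)
Step 8: declare e=68 at depth 1
Step 9: declare f=(read e)=68 at depth 1
Step 10: exit scope (depth=0)
Step 11: enter scope (depth=1)
Step 12: exit scope (depth=0)
Step 13: declare b=30 at depth 0
Step 14: declare c=(read b)=30 at depth 0
Visible at query point: b=30 c=30

Answer: b=30 c=30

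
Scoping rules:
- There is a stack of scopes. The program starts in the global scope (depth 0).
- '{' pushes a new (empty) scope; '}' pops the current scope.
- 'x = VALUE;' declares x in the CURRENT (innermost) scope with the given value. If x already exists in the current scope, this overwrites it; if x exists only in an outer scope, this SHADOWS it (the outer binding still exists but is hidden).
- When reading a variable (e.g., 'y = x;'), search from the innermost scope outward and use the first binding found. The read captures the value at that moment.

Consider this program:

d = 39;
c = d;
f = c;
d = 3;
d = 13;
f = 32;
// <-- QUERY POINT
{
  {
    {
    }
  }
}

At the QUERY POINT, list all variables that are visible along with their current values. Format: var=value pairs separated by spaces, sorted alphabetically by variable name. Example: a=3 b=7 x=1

Answer: c=39 d=13 f=32

Derivation:
Step 1: declare d=39 at depth 0
Step 2: declare c=(read d)=39 at depth 0
Step 3: declare f=(read c)=39 at depth 0
Step 4: declare d=3 at depth 0
Step 5: declare d=13 at depth 0
Step 6: declare f=32 at depth 0
Visible at query point: c=39 d=13 f=32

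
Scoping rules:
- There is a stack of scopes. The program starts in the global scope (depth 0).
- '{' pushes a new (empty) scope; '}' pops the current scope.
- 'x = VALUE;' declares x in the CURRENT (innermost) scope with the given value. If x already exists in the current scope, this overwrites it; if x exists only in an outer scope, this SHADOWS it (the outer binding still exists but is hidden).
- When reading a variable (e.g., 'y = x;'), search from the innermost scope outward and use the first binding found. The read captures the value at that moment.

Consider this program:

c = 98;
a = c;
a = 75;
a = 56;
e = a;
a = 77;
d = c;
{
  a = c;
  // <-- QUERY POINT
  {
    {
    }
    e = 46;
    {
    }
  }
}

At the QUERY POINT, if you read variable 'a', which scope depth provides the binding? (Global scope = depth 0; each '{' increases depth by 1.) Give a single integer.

Answer: 1

Derivation:
Step 1: declare c=98 at depth 0
Step 2: declare a=(read c)=98 at depth 0
Step 3: declare a=75 at depth 0
Step 4: declare a=56 at depth 0
Step 5: declare e=(read a)=56 at depth 0
Step 6: declare a=77 at depth 0
Step 7: declare d=(read c)=98 at depth 0
Step 8: enter scope (depth=1)
Step 9: declare a=(read c)=98 at depth 1
Visible at query point: a=98 c=98 d=98 e=56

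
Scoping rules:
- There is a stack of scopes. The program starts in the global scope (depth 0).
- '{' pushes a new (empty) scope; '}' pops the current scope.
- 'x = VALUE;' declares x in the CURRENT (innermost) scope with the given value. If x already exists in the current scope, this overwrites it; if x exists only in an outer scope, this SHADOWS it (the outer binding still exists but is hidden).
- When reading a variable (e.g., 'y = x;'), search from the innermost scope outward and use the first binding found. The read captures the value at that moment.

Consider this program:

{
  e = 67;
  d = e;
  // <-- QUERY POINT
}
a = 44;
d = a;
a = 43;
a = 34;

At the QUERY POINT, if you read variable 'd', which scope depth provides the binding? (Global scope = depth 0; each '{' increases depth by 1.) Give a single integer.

Answer: 1

Derivation:
Step 1: enter scope (depth=1)
Step 2: declare e=67 at depth 1
Step 3: declare d=(read e)=67 at depth 1
Visible at query point: d=67 e=67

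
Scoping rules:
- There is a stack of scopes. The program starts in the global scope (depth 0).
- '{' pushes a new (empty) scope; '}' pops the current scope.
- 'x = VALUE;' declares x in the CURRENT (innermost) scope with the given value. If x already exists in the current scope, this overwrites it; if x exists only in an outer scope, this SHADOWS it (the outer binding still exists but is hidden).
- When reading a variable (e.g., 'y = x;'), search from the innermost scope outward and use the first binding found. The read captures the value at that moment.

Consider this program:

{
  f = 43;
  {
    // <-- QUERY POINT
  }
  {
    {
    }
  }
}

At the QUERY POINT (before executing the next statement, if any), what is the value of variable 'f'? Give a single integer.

Answer: 43

Derivation:
Step 1: enter scope (depth=1)
Step 2: declare f=43 at depth 1
Step 3: enter scope (depth=2)
Visible at query point: f=43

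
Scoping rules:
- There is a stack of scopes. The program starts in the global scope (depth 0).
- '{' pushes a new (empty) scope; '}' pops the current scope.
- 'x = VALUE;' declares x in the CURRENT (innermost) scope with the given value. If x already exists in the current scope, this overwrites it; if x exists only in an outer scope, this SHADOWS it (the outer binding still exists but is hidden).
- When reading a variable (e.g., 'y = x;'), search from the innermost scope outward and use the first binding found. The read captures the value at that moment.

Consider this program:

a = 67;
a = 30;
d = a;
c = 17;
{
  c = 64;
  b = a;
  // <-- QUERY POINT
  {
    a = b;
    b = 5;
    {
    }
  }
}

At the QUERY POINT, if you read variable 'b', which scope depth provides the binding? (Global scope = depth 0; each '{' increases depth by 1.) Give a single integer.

Step 1: declare a=67 at depth 0
Step 2: declare a=30 at depth 0
Step 3: declare d=(read a)=30 at depth 0
Step 4: declare c=17 at depth 0
Step 5: enter scope (depth=1)
Step 6: declare c=64 at depth 1
Step 7: declare b=(read a)=30 at depth 1
Visible at query point: a=30 b=30 c=64 d=30

Answer: 1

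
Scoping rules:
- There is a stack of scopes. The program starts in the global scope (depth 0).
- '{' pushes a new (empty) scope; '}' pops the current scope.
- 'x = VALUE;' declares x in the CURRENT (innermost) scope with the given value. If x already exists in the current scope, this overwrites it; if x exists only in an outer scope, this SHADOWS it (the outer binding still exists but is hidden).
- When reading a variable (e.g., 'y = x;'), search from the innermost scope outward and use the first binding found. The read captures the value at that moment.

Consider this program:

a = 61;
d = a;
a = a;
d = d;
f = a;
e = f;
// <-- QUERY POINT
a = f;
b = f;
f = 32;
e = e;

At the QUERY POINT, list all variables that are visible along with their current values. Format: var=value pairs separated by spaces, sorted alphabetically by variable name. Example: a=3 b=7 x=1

Answer: a=61 d=61 e=61 f=61

Derivation:
Step 1: declare a=61 at depth 0
Step 2: declare d=(read a)=61 at depth 0
Step 3: declare a=(read a)=61 at depth 0
Step 4: declare d=(read d)=61 at depth 0
Step 5: declare f=(read a)=61 at depth 0
Step 6: declare e=(read f)=61 at depth 0
Visible at query point: a=61 d=61 e=61 f=61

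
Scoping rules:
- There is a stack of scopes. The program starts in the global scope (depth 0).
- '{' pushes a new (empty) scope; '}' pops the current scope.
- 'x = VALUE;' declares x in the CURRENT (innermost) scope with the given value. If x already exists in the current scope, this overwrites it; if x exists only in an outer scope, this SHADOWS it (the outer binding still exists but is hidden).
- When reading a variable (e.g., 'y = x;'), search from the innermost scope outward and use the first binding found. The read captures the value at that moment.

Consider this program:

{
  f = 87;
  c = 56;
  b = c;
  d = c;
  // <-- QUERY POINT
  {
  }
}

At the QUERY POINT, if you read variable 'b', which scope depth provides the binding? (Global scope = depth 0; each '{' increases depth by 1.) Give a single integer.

Step 1: enter scope (depth=1)
Step 2: declare f=87 at depth 1
Step 3: declare c=56 at depth 1
Step 4: declare b=(read c)=56 at depth 1
Step 5: declare d=(read c)=56 at depth 1
Visible at query point: b=56 c=56 d=56 f=87

Answer: 1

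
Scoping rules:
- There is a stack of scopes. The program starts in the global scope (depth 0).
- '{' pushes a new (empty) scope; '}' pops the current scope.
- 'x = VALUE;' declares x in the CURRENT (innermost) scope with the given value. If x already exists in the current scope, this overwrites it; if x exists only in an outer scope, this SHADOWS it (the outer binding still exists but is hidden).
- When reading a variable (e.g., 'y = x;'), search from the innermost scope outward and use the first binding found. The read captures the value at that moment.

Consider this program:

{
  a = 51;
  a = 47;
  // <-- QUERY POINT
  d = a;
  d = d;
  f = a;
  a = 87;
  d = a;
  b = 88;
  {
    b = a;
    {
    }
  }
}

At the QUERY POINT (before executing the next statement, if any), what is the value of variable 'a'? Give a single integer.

Step 1: enter scope (depth=1)
Step 2: declare a=51 at depth 1
Step 3: declare a=47 at depth 1
Visible at query point: a=47

Answer: 47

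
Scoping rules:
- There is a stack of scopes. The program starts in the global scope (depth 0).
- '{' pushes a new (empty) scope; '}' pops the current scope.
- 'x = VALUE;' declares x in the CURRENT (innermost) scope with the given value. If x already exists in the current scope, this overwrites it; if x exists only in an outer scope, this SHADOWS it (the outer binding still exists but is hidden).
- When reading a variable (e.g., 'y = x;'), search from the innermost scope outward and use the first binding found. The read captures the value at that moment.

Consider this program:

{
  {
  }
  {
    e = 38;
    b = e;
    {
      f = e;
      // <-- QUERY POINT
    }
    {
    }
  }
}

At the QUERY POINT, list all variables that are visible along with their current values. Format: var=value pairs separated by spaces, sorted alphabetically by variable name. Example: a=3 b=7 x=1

Answer: b=38 e=38 f=38

Derivation:
Step 1: enter scope (depth=1)
Step 2: enter scope (depth=2)
Step 3: exit scope (depth=1)
Step 4: enter scope (depth=2)
Step 5: declare e=38 at depth 2
Step 6: declare b=(read e)=38 at depth 2
Step 7: enter scope (depth=3)
Step 8: declare f=(read e)=38 at depth 3
Visible at query point: b=38 e=38 f=38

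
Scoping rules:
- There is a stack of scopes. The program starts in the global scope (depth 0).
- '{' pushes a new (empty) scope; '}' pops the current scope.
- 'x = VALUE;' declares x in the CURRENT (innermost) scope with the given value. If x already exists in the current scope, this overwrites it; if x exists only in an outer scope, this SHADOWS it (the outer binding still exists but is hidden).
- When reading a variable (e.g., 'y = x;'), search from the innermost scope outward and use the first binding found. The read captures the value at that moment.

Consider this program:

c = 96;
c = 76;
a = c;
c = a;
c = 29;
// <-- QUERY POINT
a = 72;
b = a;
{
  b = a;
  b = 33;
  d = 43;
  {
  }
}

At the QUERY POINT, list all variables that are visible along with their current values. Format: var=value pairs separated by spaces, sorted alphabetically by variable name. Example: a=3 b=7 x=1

Step 1: declare c=96 at depth 0
Step 2: declare c=76 at depth 0
Step 3: declare a=(read c)=76 at depth 0
Step 4: declare c=(read a)=76 at depth 0
Step 5: declare c=29 at depth 0
Visible at query point: a=76 c=29

Answer: a=76 c=29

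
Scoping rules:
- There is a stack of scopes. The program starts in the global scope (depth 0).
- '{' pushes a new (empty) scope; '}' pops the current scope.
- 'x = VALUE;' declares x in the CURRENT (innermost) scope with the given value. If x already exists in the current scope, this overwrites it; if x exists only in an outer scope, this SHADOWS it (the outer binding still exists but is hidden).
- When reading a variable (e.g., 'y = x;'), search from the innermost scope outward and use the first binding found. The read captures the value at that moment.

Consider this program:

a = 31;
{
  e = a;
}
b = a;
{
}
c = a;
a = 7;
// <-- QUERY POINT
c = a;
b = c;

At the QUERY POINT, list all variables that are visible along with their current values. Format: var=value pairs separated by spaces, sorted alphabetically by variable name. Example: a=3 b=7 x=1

Answer: a=7 b=31 c=31

Derivation:
Step 1: declare a=31 at depth 0
Step 2: enter scope (depth=1)
Step 3: declare e=(read a)=31 at depth 1
Step 4: exit scope (depth=0)
Step 5: declare b=(read a)=31 at depth 0
Step 6: enter scope (depth=1)
Step 7: exit scope (depth=0)
Step 8: declare c=(read a)=31 at depth 0
Step 9: declare a=7 at depth 0
Visible at query point: a=7 b=31 c=31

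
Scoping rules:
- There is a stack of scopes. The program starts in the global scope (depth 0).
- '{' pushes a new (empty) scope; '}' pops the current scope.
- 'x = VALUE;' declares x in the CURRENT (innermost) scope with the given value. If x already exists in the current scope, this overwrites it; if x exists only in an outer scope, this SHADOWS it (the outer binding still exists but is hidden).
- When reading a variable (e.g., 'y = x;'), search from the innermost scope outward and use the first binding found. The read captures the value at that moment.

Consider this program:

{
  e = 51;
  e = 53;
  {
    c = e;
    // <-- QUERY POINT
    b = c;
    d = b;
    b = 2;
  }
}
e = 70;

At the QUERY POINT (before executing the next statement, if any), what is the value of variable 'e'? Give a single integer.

Step 1: enter scope (depth=1)
Step 2: declare e=51 at depth 1
Step 3: declare e=53 at depth 1
Step 4: enter scope (depth=2)
Step 5: declare c=(read e)=53 at depth 2
Visible at query point: c=53 e=53

Answer: 53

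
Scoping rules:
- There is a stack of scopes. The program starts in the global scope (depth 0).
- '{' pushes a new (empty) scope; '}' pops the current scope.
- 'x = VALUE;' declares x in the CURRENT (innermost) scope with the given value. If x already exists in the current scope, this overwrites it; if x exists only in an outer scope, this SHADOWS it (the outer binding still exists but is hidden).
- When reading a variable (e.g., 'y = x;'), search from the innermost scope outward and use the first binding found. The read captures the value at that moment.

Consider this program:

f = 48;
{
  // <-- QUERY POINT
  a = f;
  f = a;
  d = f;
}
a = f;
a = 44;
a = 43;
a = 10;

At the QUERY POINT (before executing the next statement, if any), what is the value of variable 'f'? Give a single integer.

Step 1: declare f=48 at depth 0
Step 2: enter scope (depth=1)
Visible at query point: f=48

Answer: 48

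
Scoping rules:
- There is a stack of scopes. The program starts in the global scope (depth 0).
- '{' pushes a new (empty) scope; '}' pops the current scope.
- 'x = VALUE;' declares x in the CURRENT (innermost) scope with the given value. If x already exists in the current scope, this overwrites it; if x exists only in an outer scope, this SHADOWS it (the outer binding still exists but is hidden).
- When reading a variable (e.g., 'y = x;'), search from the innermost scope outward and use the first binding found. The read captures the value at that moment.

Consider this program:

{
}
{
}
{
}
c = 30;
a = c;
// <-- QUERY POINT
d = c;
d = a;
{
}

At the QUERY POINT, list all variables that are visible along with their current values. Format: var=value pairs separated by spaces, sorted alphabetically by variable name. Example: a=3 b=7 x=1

Answer: a=30 c=30

Derivation:
Step 1: enter scope (depth=1)
Step 2: exit scope (depth=0)
Step 3: enter scope (depth=1)
Step 4: exit scope (depth=0)
Step 5: enter scope (depth=1)
Step 6: exit scope (depth=0)
Step 7: declare c=30 at depth 0
Step 8: declare a=(read c)=30 at depth 0
Visible at query point: a=30 c=30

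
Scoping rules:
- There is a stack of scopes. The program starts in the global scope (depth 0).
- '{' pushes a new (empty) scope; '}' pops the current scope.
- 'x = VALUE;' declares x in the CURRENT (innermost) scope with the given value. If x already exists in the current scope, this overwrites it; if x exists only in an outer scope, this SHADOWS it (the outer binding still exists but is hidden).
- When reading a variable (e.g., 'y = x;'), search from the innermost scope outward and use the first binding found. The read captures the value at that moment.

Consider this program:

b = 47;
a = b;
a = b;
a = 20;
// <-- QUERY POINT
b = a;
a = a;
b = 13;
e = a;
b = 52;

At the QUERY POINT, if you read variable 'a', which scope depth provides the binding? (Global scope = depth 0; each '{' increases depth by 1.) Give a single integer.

Step 1: declare b=47 at depth 0
Step 2: declare a=(read b)=47 at depth 0
Step 3: declare a=(read b)=47 at depth 0
Step 4: declare a=20 at depth 0
Visible at query point: a=20 b=47

Answer: 0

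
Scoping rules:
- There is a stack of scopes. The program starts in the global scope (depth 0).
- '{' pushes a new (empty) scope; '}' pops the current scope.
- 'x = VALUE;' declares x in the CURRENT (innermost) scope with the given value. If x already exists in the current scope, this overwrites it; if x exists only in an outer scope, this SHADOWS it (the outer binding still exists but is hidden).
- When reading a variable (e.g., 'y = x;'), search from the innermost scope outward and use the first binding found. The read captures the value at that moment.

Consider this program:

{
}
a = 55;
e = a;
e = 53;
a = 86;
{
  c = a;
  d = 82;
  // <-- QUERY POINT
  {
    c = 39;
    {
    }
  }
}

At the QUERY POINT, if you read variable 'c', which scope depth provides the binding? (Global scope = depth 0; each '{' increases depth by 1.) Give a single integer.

Answer: 1

Derivation:
Step 1: enter scope (depth=1)
Step 2: exit scope (depth=0)
Step 3: declare a=55 at depth 0
Step 4: declare e=(read a)=55 at depth 0
Step 5: declare e=53 at depth 0
Step 6: declare a=86 at depth 0
Step 7: enter scope (depth=1)
Step 8: declare c=(read a)=86 at depth 1
Step 9: declare d=82 at depth 1
Visible at query point: a=86 c=86 d=82 e=53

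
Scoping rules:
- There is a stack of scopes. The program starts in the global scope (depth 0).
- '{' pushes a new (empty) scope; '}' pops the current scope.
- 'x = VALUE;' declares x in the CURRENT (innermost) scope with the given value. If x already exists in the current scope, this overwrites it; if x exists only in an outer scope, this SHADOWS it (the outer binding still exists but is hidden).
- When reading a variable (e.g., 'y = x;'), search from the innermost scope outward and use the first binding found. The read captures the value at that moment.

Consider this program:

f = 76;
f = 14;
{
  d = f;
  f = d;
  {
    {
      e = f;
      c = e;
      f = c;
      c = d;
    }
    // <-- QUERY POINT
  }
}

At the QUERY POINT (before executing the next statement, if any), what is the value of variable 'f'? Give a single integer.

Answer: 14

Derivation:
Step 1: declare f=76 at depth 0
Step 2: declare f=14 at depth 0
Step 3: enter scope (depth=1)
Step 4: declare d=(read f)=14 at depth 1
Step 5: declare f=(read d)=14 at depth 1
Step 6: enter scope (depth=2)
Step 7: enter scope (depth=3)
Step 8: declare e=(read f)=14 at depth 3
Step 9: declare c=(read e)=14 at depth 3
Step 10: declare f=(read c)=14 at depth 3
Step 11: declare c=(read d)=14 at depth 3
Step 12: exit scope (depth=2)
Visible at query point: d=14 f=14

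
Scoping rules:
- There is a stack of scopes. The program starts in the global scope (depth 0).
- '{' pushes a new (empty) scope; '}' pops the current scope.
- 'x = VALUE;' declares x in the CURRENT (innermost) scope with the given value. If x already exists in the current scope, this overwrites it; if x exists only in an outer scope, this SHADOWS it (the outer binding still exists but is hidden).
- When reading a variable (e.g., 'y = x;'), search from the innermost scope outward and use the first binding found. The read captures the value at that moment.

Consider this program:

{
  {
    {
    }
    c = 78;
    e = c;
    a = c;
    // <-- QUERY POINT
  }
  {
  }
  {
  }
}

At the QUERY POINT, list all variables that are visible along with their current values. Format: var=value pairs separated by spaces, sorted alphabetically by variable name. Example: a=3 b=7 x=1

Answer: a=78 c=78 e=78

Derivation:
Step 1: enter scope (depth=1)
Step 2: enter scope (depth=2)
Step 3: enter scope (depth=3)
Step 4: exit scope (depth=2)
Step 5: declare c=78 at depth 2
Step 6: declare e=(read c)=78 at depth 2
Step 7: declare a=(read c)=78 at depth 2
Visible at query point: a=78 c=78 e=78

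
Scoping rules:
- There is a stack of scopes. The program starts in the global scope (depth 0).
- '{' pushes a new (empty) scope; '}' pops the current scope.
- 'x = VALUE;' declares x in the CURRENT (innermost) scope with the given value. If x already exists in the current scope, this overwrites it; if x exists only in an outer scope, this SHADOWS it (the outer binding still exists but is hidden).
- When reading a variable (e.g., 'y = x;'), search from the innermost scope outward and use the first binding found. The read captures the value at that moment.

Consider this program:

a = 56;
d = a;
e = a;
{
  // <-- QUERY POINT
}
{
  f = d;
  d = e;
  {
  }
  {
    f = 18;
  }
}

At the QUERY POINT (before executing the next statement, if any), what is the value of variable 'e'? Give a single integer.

Step 1: declare a=56 at depth 0
Step 2: declare d=(read a)=56 at depth 0
Step 3: declare e=(read a)=56 at depth 0
Step 4: enter scope (depth=1)
Visible at query point: a=56 d=56 e=56

Answer: 56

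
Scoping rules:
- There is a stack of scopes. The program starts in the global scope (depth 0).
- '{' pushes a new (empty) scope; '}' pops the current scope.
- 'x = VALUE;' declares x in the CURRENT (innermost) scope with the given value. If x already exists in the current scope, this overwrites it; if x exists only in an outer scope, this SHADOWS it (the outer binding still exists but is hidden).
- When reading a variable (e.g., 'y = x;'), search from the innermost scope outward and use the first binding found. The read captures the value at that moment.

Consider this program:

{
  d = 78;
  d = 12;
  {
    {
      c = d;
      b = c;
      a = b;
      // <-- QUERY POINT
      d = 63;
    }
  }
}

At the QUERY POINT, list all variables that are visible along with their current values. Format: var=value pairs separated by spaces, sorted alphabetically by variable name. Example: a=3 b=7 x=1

Answer: a=12 b=12 c=12 d=12

Derivation:
Step 1: enter scope (depth=1)
Step 2: declare d=78 at depth 1
Step 3: declare d=12 at depth 1
Step 4: enter scope (depth=2)
Step 5: enter scope (depth=3)
Step 6: declare c=(read d)=12 at depth 3
Step 7: declare b=(read c)=12 at depth 3
Step 8: declare a=(read b)=12 at depth 3
Visible at query point: a=12 b=12 c=12 d=12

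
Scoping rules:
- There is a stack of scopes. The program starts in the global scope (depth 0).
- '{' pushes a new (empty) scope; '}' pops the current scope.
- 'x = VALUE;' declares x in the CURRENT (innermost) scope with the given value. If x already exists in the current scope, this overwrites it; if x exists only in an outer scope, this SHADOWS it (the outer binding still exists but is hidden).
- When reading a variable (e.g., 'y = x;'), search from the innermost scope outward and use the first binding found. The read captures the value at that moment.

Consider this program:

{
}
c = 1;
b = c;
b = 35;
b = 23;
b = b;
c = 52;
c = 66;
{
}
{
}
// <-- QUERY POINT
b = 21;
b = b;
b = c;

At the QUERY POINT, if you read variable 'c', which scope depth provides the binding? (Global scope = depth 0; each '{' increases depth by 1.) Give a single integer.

Step 1: enter scope (depth=1)
Step 2: exit scope (depth=0)
Step 3: declare c=1 at depth 0
Step 4: declare b=(read c)=1 at depth 0
Step 5: declare b=35 at depth 0
Step 6: declare b=23 at depth 0
Step 7: declare b=(read b)=23 at depth 0
Step 8: declare c=52 at depth 0
Step 9: declare c=66 at depth 0
Step 10: enter scope (depth=1)
Step 11: exit scope (depth=0)
Step 12: enter scope (depth=1)
Step 13: exit scope (depth=0)
Visible at query point: b=23 c=66

Answer: 0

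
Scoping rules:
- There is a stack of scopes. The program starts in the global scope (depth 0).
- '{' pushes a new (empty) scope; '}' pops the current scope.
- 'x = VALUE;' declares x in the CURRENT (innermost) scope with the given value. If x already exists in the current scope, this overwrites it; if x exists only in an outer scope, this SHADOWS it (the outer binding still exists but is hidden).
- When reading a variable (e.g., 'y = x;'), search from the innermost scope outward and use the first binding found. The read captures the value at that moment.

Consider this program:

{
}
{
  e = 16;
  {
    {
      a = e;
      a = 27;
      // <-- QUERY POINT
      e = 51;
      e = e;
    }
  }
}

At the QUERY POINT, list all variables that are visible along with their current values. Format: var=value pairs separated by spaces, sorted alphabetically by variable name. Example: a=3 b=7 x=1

Step 1: enter scope (depth=1)
Step 2: exit scope (depth=0)
Step 3: enter scope (depth=1)
Step 4: declare e=16 at depth 1
Step 5: enter scope (depth=2)
Step 6: enter scope (depth=3)
Step 7: declare a=(read e)=16 at depth 3
Step 8: declare a=27 at depth 3
Visible at query point: a=27 e=16

Answer: a=27 e=16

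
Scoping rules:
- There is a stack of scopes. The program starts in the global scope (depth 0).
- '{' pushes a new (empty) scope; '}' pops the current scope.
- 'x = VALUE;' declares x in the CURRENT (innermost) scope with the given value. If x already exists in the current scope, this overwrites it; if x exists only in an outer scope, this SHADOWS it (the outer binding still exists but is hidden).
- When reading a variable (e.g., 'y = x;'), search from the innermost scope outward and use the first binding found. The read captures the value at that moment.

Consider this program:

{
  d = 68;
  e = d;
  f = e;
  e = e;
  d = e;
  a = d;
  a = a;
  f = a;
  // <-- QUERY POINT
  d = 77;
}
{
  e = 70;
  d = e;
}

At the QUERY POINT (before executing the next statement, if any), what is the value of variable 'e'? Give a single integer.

Answer: 68

Derivation:
Step 1: enter scope (depth=1)
Step 2: declare d=68 at depth 1
Step 3: declare e=(read d)=68 at depth 1
Step 4: declare f=(read e)=68 at depth 1
Step 5: declare e=(read e)=68 at depth 1
Step 6: declare d=(read e)=68 at depth 1
Step 7: declare a=(read d)=68 at depth 1
Step 8: declare a=(read a)=68 at depth 1
Step 9: declare f=(read a)=68 at depth 1
Visible at query point: a=68 d=68 e=68 f=68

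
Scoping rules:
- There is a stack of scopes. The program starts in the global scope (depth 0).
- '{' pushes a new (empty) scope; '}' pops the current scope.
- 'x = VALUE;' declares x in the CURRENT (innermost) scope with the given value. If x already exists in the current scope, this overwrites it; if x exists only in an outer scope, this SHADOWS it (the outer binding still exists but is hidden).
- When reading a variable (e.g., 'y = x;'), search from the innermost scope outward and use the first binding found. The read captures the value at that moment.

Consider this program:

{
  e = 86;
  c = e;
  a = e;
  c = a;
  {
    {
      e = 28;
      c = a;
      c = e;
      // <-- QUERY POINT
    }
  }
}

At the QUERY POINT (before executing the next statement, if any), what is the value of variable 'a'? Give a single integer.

Answer: 86

Derivation:
Step 1: enter scope (depth=1)
Step 2: declare e=86 at depth 1
Step 3: declare c=(read e)=86 at depth 1
Step 4: declare a=(read e)=86 at depth 1
Step 5: declare c=(read a)=86 at depth 1
Step 6: enter scope (depth=2)
Step 7: enter scope (depth=3)
Step 8: declare e=28 at depth 3
Step 9: declare c=(read a)=86 at depth 3
Step 10: declare c=(read e)=28 at depth 3
Visible at query point: a=86 c=28 e=28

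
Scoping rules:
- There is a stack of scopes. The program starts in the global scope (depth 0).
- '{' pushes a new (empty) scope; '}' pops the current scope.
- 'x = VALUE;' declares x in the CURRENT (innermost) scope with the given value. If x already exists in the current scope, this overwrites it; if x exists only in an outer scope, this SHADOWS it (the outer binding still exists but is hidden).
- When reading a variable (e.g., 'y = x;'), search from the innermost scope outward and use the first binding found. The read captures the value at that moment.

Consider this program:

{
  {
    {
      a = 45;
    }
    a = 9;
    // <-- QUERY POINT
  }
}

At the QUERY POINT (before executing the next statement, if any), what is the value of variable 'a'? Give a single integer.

Step 1: enter scope (depth=1)
Step 2: enter scope (depth=2)
Step 3: enter scope (depth=3)
Step 4: declare a=45 at depth 3
Step 5: exit scope (depth=2)
Step 6: declare a=9 at depth 2
Visible at query point: a=9

Answer: 9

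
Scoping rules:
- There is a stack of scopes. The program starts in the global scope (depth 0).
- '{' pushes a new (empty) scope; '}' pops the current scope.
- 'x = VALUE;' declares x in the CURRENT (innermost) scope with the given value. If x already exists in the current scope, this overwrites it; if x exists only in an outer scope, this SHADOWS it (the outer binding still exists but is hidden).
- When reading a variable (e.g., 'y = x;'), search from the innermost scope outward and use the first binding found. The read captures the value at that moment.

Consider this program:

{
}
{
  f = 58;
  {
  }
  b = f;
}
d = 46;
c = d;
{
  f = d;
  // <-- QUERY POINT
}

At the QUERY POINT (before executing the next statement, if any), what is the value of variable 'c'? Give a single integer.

Answer: 46

Derivation:
Step 1: enter scope (depth=1)
Step 2: exit scope (depth=0)
Step 3: enter scope (depth=1)
Step 4: declare f=58 at depth 1
Step 5: enter scope (depth=2)
Step 6: exit scope (depth=1)
Step 7: declare b=(read f)=58 at depth 1
Step 8: exit scope (depth=0)
Step 9: declare d=46 at depth 0
Step 10: declare c=(read d)=46 at depth 0
Step 11: enter scope (depth=1)
Step 12: declare f=(read d)=46 at depth 1
Visible at query point: c=46 d=46 f=46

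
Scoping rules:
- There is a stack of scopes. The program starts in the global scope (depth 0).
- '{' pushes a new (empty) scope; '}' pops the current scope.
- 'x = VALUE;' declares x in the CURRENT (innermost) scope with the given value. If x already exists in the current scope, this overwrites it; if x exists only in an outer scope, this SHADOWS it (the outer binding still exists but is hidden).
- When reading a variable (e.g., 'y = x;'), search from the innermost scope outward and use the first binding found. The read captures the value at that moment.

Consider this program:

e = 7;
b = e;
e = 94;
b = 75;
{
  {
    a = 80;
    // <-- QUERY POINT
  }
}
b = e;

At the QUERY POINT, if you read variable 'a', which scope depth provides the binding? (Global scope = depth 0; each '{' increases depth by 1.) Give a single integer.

Answer: 2

Derivation:
Step 1: declare e=7 at depth 0
Step 2: declare b=(read e)=7 at depth 0
Step 3: declare e=94 at depth 0
Step 4: declare b=75 at depth 0
Step 5: enter scope (depth=1)
Step 6: enter scope (depth=2)
Step 7: declare a=80 at depth 2
Visible at query point: a=80 b=75 e=94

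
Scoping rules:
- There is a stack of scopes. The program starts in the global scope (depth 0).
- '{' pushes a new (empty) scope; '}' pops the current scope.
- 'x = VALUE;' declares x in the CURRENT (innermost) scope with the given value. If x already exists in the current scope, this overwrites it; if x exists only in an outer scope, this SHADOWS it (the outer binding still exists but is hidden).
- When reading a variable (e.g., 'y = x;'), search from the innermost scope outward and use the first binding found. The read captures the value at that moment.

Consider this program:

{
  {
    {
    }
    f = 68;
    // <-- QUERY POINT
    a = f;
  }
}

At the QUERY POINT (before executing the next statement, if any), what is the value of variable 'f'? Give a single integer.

Step 1: enter scope (depth=1)
Step 2: enter scope (depth=2)
Step 3: enter scope (depth=3)
Step 4: exit scope (depth=2)
Step 5: declare f=68 at depth 2
Visible at query point: f=68

Answer: 68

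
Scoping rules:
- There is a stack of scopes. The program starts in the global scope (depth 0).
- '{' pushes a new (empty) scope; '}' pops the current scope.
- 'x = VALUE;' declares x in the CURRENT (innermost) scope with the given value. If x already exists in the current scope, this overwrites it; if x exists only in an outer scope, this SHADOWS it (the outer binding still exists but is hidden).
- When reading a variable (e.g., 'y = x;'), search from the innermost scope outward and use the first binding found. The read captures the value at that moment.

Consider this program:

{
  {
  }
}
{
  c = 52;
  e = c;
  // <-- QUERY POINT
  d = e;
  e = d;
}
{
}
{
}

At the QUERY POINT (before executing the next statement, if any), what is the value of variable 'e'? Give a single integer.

Answer: 52

Derivation:
Step 1: enter scope (depth=1)
Step 2: enter scope (depth=2)
Step 3: exit scope (depth=1)
Step 4: exit scope (depth=0)
Step 5: enter scope (depth=1)
Step 6: declare c=52 at depth 1
Step 7: declare e=(read c)=52 at depth 1
Visible at query point: c=52 e=52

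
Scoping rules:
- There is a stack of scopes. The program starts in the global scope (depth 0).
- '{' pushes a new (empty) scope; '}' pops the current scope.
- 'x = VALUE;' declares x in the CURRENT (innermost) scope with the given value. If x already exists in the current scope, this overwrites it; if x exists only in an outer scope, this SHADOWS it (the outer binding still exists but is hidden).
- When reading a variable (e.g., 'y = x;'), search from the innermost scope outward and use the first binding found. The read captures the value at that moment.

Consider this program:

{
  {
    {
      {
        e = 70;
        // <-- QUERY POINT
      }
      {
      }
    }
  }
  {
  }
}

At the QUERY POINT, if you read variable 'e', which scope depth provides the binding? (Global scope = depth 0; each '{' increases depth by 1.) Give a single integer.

Answer: 4

Derivation:
Step 1: enter scope (depth=1)
Step 2: enter scope (depth=2)
Step 3: enter scope (depth=3)
Step 4: enter scope (depth=4)
Step 5: declare e=70 at depth 4
Visible at query point: e=70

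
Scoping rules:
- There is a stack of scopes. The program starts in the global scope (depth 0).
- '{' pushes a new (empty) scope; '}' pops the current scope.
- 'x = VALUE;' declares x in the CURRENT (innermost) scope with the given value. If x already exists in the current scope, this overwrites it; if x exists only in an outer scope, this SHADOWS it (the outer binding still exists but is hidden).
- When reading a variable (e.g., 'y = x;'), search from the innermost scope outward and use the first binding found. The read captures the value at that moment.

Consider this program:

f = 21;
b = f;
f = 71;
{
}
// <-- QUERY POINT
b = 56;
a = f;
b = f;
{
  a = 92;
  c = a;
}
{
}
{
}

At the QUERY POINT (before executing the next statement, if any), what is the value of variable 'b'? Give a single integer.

Step 1: declare f=21 at depth 0
Step 2: declare b=(read f)=21 at depth 0
Step 3: declare f=71 at depth 0
Step 4: enter scope (depth=1)
Step 5: exit scope (depth=0)
Visible at query point: b=21 f=71

Answer: 21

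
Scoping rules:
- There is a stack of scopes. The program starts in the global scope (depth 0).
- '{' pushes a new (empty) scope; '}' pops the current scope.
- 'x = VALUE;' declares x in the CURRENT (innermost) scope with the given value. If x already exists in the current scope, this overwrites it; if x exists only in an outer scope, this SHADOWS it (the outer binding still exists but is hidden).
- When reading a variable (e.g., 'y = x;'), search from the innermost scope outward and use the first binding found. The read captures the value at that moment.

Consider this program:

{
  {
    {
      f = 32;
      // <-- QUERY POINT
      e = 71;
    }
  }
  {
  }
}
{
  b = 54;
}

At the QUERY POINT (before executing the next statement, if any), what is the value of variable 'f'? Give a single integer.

Step 1: enter scope (depth=1)
Step 2: enter scope (depth=2)
Step 3: enter scope (depth=3)
Step 4: declare f=32 at depth 3
Visible at query point: f=32

Answer: 32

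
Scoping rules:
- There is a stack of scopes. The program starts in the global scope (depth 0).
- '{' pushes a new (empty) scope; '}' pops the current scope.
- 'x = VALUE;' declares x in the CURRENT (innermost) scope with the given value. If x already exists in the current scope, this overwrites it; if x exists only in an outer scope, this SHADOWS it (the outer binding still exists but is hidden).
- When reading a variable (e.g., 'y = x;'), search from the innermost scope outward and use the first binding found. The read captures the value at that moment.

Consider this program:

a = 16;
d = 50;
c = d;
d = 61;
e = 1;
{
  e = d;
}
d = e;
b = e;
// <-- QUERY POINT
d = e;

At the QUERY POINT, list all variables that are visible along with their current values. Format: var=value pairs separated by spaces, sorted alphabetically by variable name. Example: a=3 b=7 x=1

Answer: a=16 b=1 c=50 d=1 e=1

Derivation:
Step 1: declare a=16 at depth 0
Step 2: declare d=50 at depth 0
Step 3: declare c=(read d)=50 at depth 0
Step 4: declare d=61 at depth 0
Step 5: declare e=1 at depth 0
Step 6: enter scope (depth=1)
Step 7: declare e=(read d)=61 at depth 1
Step 8: exit scope (depth=0)
Step 9: declare d=(read e)=1 at depth 0
Step 10: declare b=(read e)=1 at depth 0
Visible at query point: a=16 b=1 c=50 d=1 e=1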